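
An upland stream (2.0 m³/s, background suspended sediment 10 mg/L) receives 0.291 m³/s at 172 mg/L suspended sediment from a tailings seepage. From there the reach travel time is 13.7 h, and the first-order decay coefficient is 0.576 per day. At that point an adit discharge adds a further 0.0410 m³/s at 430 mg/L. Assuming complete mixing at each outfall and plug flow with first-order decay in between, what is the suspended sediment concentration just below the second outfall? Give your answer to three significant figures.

Mixed concentration C = ΣQC/ΣQ = (2.000·10.00 + 0.2910·172.0) / 2.291 = 70.05/2.291 = 30.58 mg/L; combined flow 2.291 m³/s.
After decay, C = 30.58 × e^(−kt) = 30.58 × 0.7198 = 22.01 mg/L.
Second outfall: C = (2.291·22.01 + 0.04100·430.0)/2.332 = 29.18 mg/L.

29.2 mg/L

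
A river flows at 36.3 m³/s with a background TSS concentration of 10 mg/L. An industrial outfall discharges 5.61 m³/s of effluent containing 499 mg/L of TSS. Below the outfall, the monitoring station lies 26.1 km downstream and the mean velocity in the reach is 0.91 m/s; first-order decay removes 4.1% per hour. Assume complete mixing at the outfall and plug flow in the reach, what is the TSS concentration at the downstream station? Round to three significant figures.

54.1 mg/L

Flow-weighted average: C = (36.30·10.00 + 5.610·499.0) / 41.91 = 3162/41.91 = 75.46 mg/L.
Travel time t = 26.1·1000 / 0.91 = 28680 s = 7.967 h.
4.1%/h lost → k = −ln(1 − 0.041) = 0.04186 h⁻¹.
Decay over the reach: 75.46·exp(−kt) = 75.46·0.7164 = 54.06 mg/L.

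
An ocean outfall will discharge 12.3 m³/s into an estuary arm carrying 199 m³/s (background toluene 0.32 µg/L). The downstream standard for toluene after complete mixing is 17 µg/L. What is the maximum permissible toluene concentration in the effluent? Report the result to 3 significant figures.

At the limit, (Qr·Cr + Qe·Cₑ)/(Qr + Qe) = 17:
Cₑ = (211.3·17 − 199.0·0.3200) / 12.30 = 286.9 µg/L.

287 µg/L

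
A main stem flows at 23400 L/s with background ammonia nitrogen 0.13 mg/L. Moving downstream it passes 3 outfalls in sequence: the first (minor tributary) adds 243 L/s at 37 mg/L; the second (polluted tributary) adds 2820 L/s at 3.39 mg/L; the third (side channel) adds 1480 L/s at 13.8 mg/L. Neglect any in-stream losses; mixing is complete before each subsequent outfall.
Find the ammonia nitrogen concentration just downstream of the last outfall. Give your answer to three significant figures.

1.50 mg/L

Outfall 1: combined Q = 23640 L/s; C = (23400·0.1300 + 243.0·37.00)/23640 = 0.5089 mg/L.
Outfall 2: combined Q = 26460 L/s; C = (23640·0.5089 + 2820·3.390)/26460 = 0.8160 mg/L.
Outfall 3: combined Q = 27940 L/s; C = (26460·0.8160 + 1480·13.80)/27940 = 1.504 mg/L.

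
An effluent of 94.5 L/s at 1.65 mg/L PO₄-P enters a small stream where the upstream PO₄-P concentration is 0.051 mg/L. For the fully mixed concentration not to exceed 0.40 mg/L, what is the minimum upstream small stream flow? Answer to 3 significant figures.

Set C_mix = 0.40: (Q·0.05100 + 94.50·1.650) / (Q + 94.50) = 0.40
→ Q = 94.50·(1.650 − 0.40)/(0.40 − 0.05100) = 338.5 L/s.

338 L/s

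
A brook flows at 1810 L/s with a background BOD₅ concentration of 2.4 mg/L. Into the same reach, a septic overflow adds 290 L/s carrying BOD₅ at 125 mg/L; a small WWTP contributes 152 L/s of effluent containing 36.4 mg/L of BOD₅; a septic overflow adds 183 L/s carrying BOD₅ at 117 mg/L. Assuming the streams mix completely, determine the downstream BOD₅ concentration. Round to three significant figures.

Mixed concentration C = ΣQC/ΣQ = (1810·2.400 + 290.0·125.0 + 152.0·36.40 + 183.0·117.0) / 2435 = 67540/2435 = 27.74 mg/L.

27.7 mg/L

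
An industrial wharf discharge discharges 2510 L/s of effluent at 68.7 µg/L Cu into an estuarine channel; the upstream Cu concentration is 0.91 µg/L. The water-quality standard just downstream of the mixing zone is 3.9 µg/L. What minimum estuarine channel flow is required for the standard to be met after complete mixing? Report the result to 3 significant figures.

54400 L/s

Set C_mix = 3.9: (Q·0.9100 + 2510·68.70) / (Q + 2510) = 3.9
→ Q = 2510·(68.70 − 3.9)/(3.9 − 0.9100) = 54400 L/s.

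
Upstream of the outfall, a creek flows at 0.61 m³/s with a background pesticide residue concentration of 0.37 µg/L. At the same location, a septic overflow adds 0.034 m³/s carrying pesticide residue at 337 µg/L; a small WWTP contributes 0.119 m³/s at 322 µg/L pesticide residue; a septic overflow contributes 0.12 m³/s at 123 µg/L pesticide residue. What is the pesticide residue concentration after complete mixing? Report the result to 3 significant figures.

73.3 µg/L

After mixing, C = (0.6100·0.3700 + 0.03400·337.0 + 0.1190·322.0 + 0.1200·123.0) / 0.8830 = 64.76/0.8830 = 73.34 µg/L.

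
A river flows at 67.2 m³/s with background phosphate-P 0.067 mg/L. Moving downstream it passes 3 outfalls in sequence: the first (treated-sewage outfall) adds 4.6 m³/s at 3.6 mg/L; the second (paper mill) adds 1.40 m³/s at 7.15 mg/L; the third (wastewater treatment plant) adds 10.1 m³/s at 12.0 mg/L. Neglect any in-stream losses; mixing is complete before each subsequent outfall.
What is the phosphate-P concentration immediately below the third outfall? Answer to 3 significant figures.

Outfall 1: combined Q = 71.80 m³/s; C = (67.20·0.06700 + 4.600·3.600)/71.80 = 0.2933 mg/L.
Outfall 2: combined Q = 73.20 m³/s; C = (71.80·0.2933 + 1.400·7.150)/73.20 = 0.4245 mg/L.
Outfall 3: combined Q = 83.30 m³/s; C = (73.20·0.4245 + 10.10·12.00)/83.30 = 1.828 mg/L.

1.83 mg/L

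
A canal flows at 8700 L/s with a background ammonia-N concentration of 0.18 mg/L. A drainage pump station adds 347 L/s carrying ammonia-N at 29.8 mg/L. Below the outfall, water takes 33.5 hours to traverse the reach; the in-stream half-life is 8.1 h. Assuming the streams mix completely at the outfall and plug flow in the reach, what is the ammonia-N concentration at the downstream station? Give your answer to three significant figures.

0.0749 mg/L

Conservation of mass: C = (8700·0.1800 + 347.0·29.80) / 9047 = 11910/9047 = 1.316 mg/L.
Half-life 8.1 h → k = ln 2 / 8.1 = 0.08557 h⁻¹ = 2.054 d⁻¹.
Applying C = C₀e^(−kt): 1.316 × 0.05689 = 0.07487 mg/L.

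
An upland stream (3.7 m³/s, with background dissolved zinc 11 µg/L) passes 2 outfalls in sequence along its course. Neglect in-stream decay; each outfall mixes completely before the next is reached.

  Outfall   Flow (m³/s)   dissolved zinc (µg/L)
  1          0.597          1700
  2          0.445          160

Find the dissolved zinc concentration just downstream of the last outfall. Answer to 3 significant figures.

238 µg/L

Below outfall 1: Q → 4.297 m³/s, C = (3.700·11.00 + 0.5970·1700)/4.297 = 245.7 µg/L.
Below outfall 2: Q → 4.742 m³/s, C = (4.297·245.7 + 0.4450·160.0)/4.742 = 237.6 µg/L.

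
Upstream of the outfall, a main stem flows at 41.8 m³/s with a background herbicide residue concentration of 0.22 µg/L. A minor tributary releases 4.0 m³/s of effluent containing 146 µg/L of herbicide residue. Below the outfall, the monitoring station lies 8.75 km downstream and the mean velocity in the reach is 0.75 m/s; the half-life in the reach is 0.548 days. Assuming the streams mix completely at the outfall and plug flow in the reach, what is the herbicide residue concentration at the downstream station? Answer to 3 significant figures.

Conservation of mass: C = (41.80·0.2200 + 4.000·146.0) / 45.80 = 593.2/45.80 = 12.95 µg/L.
Travel time t = 8.75·1000 / 0.75 = 11670 s = 3.241 h.
Half-life 0.548 d → k = ln 2 / 0.548 = 1.265 d⁻¹.
Decay over the reach: 12.95·exp(−kt) = 12.95·0.8430 = 10.92 µg/L.

10.9 µg/L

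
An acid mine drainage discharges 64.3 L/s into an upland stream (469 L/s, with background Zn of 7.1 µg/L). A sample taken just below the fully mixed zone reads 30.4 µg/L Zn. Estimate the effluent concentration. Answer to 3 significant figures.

200 µg/L

Mass balance: 469.0·7.100 + 64.30·Cₑ = 533.3·30.40
→ Cₑ = (533.3·30.40 − 469.0·7.100) / 64.30 = 200.3 µg/L.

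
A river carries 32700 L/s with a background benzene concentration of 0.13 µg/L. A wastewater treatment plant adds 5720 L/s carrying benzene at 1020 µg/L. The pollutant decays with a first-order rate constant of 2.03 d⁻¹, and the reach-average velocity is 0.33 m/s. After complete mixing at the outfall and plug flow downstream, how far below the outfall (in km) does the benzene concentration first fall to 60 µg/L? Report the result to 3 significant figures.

13.1 km

Mixed concentration C = ΣQC/ΣQ = (32700·0.1300 + 5720·1020) / 38420 = 5839000/38420 = 152.0 µg/L.
Set 152.0·exp(−k·t) = 60 → t = ln(152.0/60)/k = 39550 s = 10.99 h.
Distance = v·t = 0.33·39550 = 13050 m = 13.05 km.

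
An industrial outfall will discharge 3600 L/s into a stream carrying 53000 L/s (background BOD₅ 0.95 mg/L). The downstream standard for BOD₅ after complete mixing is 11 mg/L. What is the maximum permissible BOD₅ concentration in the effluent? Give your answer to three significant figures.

At the limit, (Qr·Cr + Qe·Cₑ)/(Qr + Qe) = 11:
Cₑ = (56600·11 − 53000·0.9500) / 3600 = 159.0 mg/L.

159 mg/L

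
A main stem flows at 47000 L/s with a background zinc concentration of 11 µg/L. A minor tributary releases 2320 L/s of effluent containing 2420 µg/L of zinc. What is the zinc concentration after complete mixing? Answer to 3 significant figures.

124 µg/L

Mixed concentration C = ΣQC/ΣQ = (47000·11.00 + 2320·2420) / 49320 = 6131000/49320 = 124.3 µg/L.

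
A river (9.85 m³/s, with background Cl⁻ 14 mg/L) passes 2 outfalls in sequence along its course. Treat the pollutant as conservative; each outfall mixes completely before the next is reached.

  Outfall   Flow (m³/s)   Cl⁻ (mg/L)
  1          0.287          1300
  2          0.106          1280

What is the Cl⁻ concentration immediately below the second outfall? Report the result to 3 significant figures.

Outfall 1: combined Q = 10.14 m³/s; C = (9.850·14.00 + 0.2870·1300)/10.14 = 50.41 mg/L.
Outfall 2: combined Q = 10.24 m³/s; C = (10.14·50.41 + 0.1060·1280)/10.24 = 63.13 mg/L.

63.1 mg/L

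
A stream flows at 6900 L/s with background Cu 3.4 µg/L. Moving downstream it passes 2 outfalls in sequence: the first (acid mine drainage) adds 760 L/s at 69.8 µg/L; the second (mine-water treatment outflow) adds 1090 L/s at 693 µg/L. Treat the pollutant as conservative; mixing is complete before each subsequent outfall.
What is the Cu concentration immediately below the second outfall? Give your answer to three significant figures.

95.1 µg/L

After outfall 1: Q = 6900 + 760.0 = 7660 L/s; C = (6900·3.400 + 760.0·69.80)/7660 = 9.988 µg/L.
After outfall 2: Q = 7660 + 1090 = 8750 L/s; C = (7660·9.988 + 1090·693.0)/8750 = 95.07 µg/L.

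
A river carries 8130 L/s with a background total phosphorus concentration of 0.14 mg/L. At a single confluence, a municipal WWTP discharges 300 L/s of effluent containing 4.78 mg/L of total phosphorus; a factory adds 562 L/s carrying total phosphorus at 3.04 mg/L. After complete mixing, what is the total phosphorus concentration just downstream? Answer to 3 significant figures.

Mass balance: C = (8130·0.1400 + 300.0·4.780 + 562.0·3.040) / 8992 = 4281/8992 = 0.4761 mg/L.

0.476 mg/L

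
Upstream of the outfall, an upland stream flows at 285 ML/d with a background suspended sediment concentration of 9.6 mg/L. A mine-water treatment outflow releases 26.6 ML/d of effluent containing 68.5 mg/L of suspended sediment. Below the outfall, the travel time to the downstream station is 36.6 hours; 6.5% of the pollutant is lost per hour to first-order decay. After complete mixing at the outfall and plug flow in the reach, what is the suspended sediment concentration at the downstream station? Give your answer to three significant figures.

Mass balance: C = (285.0·9.600 + 26.60·68.50) / 311.6 = 4558/311.6 = 14.63 mg/L.
6.5%/h lost → k = −ln(1 − 0.065) = 0.06721 h⁻¹.
After decay, C = 14.63 × e^(−kt) = 14.63 × 0.08545 = 1.250 mg/L.

1.25 mg/L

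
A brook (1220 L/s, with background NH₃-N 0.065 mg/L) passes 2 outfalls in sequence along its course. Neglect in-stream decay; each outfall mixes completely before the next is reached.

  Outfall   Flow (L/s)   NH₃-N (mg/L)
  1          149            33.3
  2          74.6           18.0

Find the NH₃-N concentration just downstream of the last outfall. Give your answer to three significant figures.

After outfall 1: Q = 1220 + 149.0 = 1369 L/s; C = (1220·0.06500 + 149.0·33.30)/1369 = 3.682 mg/L.
After outfall 2: Q = 1369 + 74.60 = 1444 L/s; C = (1369·3.682 + 74.60·18.00)/1444 = 4.422 mg/L.

4.42 mg/L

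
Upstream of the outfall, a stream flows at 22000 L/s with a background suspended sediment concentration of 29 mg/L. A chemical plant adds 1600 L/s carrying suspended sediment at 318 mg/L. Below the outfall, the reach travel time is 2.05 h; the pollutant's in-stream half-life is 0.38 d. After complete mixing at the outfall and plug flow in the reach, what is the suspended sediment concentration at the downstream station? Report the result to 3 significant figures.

Flow-weighted average: C = (22000·29.00 + 1600·318.0) / 23600 = 1147000/23600 = 48.59 mg/L.
Half-life 0.38 d → k = ln 2 / 0.38 = 1.824 d⁻¹.
After decay, C = 48.59 × e^(−kt) = 48.59 × 0.8557 = 41.58 mg/L.

41.6 mg/L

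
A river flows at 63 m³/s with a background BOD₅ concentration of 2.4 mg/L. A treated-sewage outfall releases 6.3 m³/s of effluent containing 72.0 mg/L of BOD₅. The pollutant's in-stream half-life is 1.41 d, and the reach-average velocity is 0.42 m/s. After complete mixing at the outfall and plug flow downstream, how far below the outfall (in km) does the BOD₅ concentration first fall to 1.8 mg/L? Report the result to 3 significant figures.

117 km

Mixed concentration C = ΣQC/ΣQ = (63.00·2.400 + 6.300·72.00) / 69.30 = 604.8/69.30 = 8.727 mg/L.
Half-life 1.41 d → k = ln 2 / 1.41 = 0.4916 d⁻¹.
Set 8.727·exp(−k·t) = 1.8 → t = ln(8.727/1.8)/k = 277500 s = 77.07 h.
Distance = v·t = 0.42·277500 = 116500 m = 116.5 km.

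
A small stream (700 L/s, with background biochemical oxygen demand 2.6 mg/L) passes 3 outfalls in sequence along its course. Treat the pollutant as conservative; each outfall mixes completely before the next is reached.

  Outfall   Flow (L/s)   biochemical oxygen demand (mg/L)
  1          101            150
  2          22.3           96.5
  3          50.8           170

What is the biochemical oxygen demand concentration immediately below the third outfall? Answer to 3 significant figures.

Below outfall 1: Q → 801.0 L/s, C = (700.0·2.600 + 101.0·150.0)/801.0 = 21.19 mg/L.
Below outfall 2: Q → 823.3 L/s, C = (801.0·21.19 + 22.30·96.50)/823.3 = 23.23 mg/L.
Below outfall 3: Q → 874.1 L/s, C = (823.3·23.23 + 50.80·170.0)/874.1 = 31.76 mg/L.

31.8 mg/L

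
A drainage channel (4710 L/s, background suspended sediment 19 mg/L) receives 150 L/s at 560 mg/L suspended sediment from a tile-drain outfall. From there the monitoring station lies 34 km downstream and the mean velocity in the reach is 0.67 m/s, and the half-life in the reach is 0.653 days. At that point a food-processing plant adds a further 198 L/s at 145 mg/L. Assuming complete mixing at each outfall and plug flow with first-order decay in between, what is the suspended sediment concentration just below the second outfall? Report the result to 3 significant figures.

24.1 mg/L

After mixing, C = (4710·19.00 + 150.0·560.0) / 4860 = 173500/4860 = 35.70 mg/L; combined flow 4860 L/s.
Travel time t = 34·1000 / 0.67 = 50750 s = 14.10 h.
Half-life 0.653 d → k = ln 2 / 0.653 = 1.061 d⁻¹.
After decay, C = 35.70 × e^(−kt) = 35.70 × 0.5361 = 19.14 mg/L.
Second outfall: C = (4860·19.14 + 198.0·145.0)/5058 = 24.06 mg/L.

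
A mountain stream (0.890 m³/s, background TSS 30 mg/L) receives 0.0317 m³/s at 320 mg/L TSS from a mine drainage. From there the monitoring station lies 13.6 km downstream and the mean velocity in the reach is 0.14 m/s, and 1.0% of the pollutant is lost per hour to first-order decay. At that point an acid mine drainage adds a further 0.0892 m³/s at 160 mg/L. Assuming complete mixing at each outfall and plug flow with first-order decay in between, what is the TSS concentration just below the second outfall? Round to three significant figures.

After mixing, C = (0.8900·30.00 + 0.03170·320.0) / 0.9217 = 36.84/0.9217 = 39.97 mg/L; combined flow 0.9217 m³/s.
Travel time t = 13.6·1000 / 0.14 = 97140 s = 26.98 h.
1.0%/h lost → k = −ln(1 − 0.01) = 0.01005 h⁻¹.
First-order decay: C = 39.97·exp(−k·t) = 39.97·0.7625 = 30.48 mg/L.
Second outfall: C = (0.9217·30.48 + 0.08920·160.0)/1.011 = 41.91 mg/L.

41.9 mg/L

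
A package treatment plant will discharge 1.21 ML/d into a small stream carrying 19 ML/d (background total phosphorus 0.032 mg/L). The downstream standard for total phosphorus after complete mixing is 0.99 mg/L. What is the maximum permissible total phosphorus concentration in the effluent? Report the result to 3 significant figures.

16.0 mg/L

At the limit, (Qr·Cr + Qe·Cₑ)/(Qr + Qe) = 0.99:
Cₑ = (20.21·0.99 − 19.00·0.03200) / 1.210 = 16.03 mg/L.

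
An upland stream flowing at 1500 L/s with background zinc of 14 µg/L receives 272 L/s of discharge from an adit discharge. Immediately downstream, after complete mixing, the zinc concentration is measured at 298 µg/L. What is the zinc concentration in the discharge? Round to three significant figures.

Mass balance: 1500·14.00 + 272.0·Cₑ = 1772·298.0
→ Cₑ = (1772·298.0 − 1500·14.00) / 272.0 = 1864 µg/L.

1860 µg/L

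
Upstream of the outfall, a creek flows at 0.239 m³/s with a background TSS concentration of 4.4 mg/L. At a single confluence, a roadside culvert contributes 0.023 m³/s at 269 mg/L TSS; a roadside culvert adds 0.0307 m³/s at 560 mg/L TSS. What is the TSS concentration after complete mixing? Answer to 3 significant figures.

Mixed concentration C = ΣQC/ΣQ = (0.2390·4.400 + 0.02300·269.0 + 0.03070·560.0) / 0.2927 = 24.43/0.2927 = 83.47 mg/L.

83.5 mg/L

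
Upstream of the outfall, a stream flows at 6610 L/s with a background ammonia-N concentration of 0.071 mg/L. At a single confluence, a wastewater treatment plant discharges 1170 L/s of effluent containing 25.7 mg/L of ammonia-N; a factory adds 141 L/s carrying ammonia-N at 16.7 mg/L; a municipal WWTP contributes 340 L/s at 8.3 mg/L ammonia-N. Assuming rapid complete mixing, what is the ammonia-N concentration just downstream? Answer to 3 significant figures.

Conservation of mass: C = (6610·0.07100 + 1170·25.70 + 141.0·16.70 + 340.0·8.300) / 8261 = 35720/8261 = 4.323 mg/L.

4.32 mg/L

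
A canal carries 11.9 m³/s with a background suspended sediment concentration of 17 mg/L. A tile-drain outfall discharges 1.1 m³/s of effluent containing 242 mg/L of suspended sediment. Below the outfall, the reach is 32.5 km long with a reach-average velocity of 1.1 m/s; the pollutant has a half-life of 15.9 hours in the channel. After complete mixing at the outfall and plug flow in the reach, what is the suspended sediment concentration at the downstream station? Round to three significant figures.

Conservation of mass: C = (11.90·17.00 + 1.100·242.0) / 13.00 = 468.5/13.00 = 36.04 mg/L.
Travel time t = 32.5·1000 / 1.1 = 29550 s = 8.207 h.
Half-life 15.9 h → k = ln 2 / 15.9 = 0.04359 h⁻¹ = 1.046 d⁻¹.
First-order decay: C = 36.04·exp(−k·t) = 36.04·0.6992 = 25.20 mg/L.

25.2 mg/L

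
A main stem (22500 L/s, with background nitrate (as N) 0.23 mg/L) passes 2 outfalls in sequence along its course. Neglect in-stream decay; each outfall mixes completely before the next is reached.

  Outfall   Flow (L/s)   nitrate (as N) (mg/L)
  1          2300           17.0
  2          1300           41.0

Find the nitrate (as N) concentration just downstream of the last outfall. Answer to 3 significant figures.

Below outfall 1: Q → 24800 L/s, C = (22500·0.2300 + 2300·17.00)/24800 = 1.785 mg/L.
Below outfall 2: Q → 26100 L/s, C = (24800·1.785 + 1300·41.00)/26100 = 3.739 mg/L.

3.74 mg/L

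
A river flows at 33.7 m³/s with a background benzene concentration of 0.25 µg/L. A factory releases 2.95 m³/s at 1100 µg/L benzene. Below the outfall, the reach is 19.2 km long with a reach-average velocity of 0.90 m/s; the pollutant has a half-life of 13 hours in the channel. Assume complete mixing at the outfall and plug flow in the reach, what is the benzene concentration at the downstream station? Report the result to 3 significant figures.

After mixing, C = (33.70·0.2500 + 2.950·1100) / 36.65 = 3253/36.65 = 88.77 µg/L.
Travel time t = 19.2·1000 / 0.90 = 21330 s = 5.926 h.
Half-life 13 h → k = ln 2 / 13 = 0.05332 h⁻¹ = 1.280 d⁻¹.
First-order decay: C = 88.77·exp(−k·t) = 88.77·0.7291 = 64.72 µg/L.

64.7 µg/L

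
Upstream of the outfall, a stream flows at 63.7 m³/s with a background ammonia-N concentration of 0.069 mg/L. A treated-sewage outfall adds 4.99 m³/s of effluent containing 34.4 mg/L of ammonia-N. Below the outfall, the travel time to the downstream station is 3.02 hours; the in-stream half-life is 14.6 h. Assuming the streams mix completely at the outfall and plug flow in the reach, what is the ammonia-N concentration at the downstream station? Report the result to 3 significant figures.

Mixed concentration C = ΣQC/ΣQ = (63.70·0.06900 + 4.990·34.40) / 68.69 = 176.1/68.69 = 2.563 mg/L.
Half-life 14.6 h → k = ln 2 / 14.6 = 0.04748 h⁻¹ = 1.139 d⁻¹.
After decay, C = 2.563 × e^(−kt) = 2.563 × 0.8664 = 2.221 mg/L.

2.22 mg/L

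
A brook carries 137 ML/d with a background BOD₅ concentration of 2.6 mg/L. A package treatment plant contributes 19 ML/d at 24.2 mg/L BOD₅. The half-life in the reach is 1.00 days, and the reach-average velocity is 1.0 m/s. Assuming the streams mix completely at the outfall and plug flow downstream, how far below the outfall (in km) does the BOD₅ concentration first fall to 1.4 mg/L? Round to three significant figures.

Conservation of mass: C = (137.0·2.600 + 19.00·24.20) / 156.0 = 816.0/156.0 = 5.231 mg/L.
Half-life 1.00 d → k = ln 2 / 1.00 = 0.6931 d⁻¹.
Set 5.231·exp(−k·t) = 1.4 → t = ln(5.231/1.4)/k = 164300 s = 45.64 h.
Distance = v·t = 1.0·164300 = 164300 m = 164.3 km.

164 km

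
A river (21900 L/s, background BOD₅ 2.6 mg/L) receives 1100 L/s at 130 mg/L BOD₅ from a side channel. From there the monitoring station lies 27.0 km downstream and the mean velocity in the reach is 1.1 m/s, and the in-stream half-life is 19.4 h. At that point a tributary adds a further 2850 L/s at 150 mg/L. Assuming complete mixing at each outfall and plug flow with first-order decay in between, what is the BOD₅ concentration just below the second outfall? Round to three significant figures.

22.6 mg/L

Mixed concentration C = ΣQC/ΣQ = (21900·2.600 + 1100·130.0) / 23000 = 199900/23000 = 8.693 mg/L; combined flow 23000 L/s.
Travel time t = 27.0·1000 / 1.1 = 24550 s = 6.818 h.
Half-life 19.4 h → k = ln 2 / 19.4 = 0.03573 h⁻¹ = 0.8575 d⁻¹.
Decay over the reach: 8.693·exp(−kt) = 8.693·0.7838 = 6.814 mg/L.
Second outfall: C = (23000·6.814 + 2850·150.0)/25850 = 22.60 mg/L.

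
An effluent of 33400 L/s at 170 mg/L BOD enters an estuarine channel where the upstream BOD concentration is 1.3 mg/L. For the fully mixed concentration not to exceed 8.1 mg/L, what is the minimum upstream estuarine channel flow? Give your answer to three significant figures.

Set C_mix = 8.1: (Q·1.300 + 33400·170.0) / (Q + 33400) = 8.1
→ Q = 33400·(170.0 − 8.1)/(8.1 − 1.300) = 795200 L/s.

795000 L/s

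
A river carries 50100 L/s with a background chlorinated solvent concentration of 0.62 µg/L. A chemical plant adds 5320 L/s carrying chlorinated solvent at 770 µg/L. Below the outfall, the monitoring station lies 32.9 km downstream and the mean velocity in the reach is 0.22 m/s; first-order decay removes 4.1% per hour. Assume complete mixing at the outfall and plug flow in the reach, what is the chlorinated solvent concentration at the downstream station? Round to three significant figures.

13.1 µg/L

Conservation of mass: C = (50100·0.6200 + 5320·770.0) / 55420 = 4127000/55420 = 74.48 µg/L.
Travel time t = 32.9·1000 / 0.22 = 149500 s = 41.54 h.
4.1%/h lost → k = −ln(1 − 0.041) = 0.04186 h⁻¹.
Applying C = C₀e^(−kt): 74.48 × 0.1757 = 13.08 µg/L.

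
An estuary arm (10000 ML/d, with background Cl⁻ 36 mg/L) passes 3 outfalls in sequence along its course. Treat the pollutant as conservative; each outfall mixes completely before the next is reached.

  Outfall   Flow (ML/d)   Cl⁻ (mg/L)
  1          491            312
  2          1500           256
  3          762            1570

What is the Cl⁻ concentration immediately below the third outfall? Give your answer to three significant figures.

Outfall 1: combined Q = 10490 ML/d; C = (10000·36.00 + 491.0·312.0)/10490 = 48.92 mg/L.
Outfall 2: combined Q = 11990 ML/d; C = (10490·48.92 + 1500·256.0)/11990 = 74.82 mg/L.
Outfall 3: combined Q = 12750 ML/d; C = (11990·74.82 + 762.0·1570)/12750 = 164.2 mg/L.

164 mg/L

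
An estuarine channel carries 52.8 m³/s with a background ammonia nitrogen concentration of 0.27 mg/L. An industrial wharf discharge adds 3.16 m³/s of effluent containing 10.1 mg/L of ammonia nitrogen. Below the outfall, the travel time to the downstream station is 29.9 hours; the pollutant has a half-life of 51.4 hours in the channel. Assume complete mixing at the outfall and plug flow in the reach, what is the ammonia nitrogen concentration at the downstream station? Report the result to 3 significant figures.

0.551 mg/L

Mixed concentration C = ΣQC/ΣQ = (52.80·0.2700 + 3.160·10.10) / 55.96 = 46.17/55.96 = 0.8251 mg/L.
Half-life 51.4 h → k = ln 2 / 51.4 = 0.01349 h⁻¹ = 0.3236 d⁻¹.
After decay, C = 0.8251 × e^(−kt) = 0.8251 × 0.6682 = 0.5513 mg/L.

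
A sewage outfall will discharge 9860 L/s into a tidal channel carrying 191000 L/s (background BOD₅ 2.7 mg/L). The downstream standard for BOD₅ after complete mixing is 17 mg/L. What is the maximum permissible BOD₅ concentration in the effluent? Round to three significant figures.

294 mg/L

At the limit, (Qr·Cr + Qe·Cₑ)/(Qr + Qe) = 17:
Cₑ = (200900·17 − 191000·2.700) / 9860 = 294.0 mg/L.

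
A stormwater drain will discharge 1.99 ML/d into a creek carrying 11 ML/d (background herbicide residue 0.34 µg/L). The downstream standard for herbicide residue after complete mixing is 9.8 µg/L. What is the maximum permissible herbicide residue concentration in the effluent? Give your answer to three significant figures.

62.1 µg/L

At the limit, (Qr·Cr + Qe·Cₑ)/(Qr + Qe) = 9.8:
Cₑ = (12.99·9.8 − 11.00·0.3400) / 1.990 = 62.09 µg/L.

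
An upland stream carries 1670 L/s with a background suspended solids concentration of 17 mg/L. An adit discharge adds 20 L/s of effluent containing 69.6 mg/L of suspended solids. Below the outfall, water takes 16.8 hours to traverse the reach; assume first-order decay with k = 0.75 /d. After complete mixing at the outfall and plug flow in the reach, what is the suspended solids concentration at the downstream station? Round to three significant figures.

Flow-weighted average: C = (1670·17.00 + 20.00·69.60) / 1690 = 29780/1690 = 17.62 mg/L.
Applying C = C₀e^(−kt): 17.62 × 0.5916 = 10.42 mg/L.

10.4 mg/L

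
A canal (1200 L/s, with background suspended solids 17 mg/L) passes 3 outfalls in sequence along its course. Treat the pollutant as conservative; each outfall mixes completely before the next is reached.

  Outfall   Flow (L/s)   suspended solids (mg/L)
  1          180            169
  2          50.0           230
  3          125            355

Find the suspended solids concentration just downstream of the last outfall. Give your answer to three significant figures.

After outfall 1: Q = 1200 + 180.0 = 1380 L/s; C = (1200·17.00 + 180.0·169.0)/1380 = 36.83 mg/L.
After outfall 2: Q = 1380 + 50.00 = 1430 L/s; C = (1380·36.83 + 50.00·230.0)/1430 = 43.58 mg/L.
After outfall 3: Q = 1430 + 125.0 = 1555 L/s; C = (1430·43.58 + 125.0·355.0)/1555 = 68.61 mg/L.

68.6 mg/L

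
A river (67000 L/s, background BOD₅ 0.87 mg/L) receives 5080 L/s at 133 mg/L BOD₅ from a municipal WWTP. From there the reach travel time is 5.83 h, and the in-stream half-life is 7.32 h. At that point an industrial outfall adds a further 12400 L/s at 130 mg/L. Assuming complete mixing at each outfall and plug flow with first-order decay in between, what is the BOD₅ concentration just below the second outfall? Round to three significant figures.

Flow-weighted average: C = (67000·0.8700 + 5080·133.0) / 72080 = 733900/72080 = 10.18 mg/L; combined flow 72080 L/s.
Half-life 7.32 h → k = ln 2 / 7.32 = 0.09469 h⁻¹ = 2.273 d⁻¹.
Applying C = C₀e^(−kt): 10.18 × 0.5758 = 5.863 mg/L.
Second outfall: C = (72080·5.863 + 12400·130.0)/84480 = 24.08 mg/L.

24.1 mg/L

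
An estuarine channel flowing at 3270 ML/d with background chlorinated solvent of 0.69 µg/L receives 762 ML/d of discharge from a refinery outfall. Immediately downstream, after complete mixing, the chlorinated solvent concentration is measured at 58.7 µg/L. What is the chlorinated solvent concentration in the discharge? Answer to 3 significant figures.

308 µg/L

Mass balance: 3270·0.6900 + 762.0·Cₑ = 4032·58.70
→ Cₑ = (4032·58.70 − 3270·0.6900) / 762.0 = 307.6 µg/L.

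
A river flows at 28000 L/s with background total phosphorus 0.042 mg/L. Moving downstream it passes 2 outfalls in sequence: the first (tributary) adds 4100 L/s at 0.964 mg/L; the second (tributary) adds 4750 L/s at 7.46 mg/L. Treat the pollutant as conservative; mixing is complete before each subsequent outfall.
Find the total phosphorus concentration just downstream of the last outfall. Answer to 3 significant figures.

1.10 mg/L

Below outfall 1: Q → 32100 L/s, C = (28000·0.04200 + 4100·0.9640)/32100 = 0.1598 mg/L.
Below outfall 2: Q → 36850 L/s, C = (32100·0.1598 + 4750·7.460)/36850 = 1.101 mg/L.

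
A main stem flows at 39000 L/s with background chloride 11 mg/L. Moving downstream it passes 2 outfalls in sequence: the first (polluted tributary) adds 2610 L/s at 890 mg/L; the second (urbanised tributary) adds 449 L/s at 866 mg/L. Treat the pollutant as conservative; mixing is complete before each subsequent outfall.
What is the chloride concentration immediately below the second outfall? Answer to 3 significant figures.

Below outfall 1: Q → 41610 L/s, C = (39000·11.00 + 2610·890.0)/41610 = 66.14 mg/L.
Below outfall 2: Q → 42060 L/s, C = (41610·66.14 + 449.0·866.0)/42060 = 74.67 mg/L.

74.7 mg/L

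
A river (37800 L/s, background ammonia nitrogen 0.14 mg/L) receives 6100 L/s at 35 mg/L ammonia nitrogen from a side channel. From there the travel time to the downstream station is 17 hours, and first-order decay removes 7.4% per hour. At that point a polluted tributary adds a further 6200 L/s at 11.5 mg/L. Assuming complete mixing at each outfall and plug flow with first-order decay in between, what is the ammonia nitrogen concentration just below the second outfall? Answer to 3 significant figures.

Mass balance: C = (37800·0.1400 + 6100·35.00) / 43900 = 218800/43900 = 4.984 mg/L; combined flow 43900 L/s.
7.4%/h lost → k = −ln(1 − 0.074) = 0.07688 h⁻¹.
Decay over the reach: 4.984·exp(−kt) = 4.984·0.2706 = 1.349 mg/L.
At the second outfall, C = (43900·1.349 + 6200·11.50) / (43900 + 6200) = 2.605 mg/L.

2.61 mg/L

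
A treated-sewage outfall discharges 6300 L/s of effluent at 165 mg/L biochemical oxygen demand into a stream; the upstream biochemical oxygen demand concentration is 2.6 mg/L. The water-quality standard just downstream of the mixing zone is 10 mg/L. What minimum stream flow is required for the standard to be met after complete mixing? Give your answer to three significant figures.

132000 L/s

Set C_mix = 10: (Q·2.600 + 6300·165.0) / (Q + 6300) = 10
→ Q = 6300·(165.0 − 10)/(10 − 2.600) = 132000 L/s.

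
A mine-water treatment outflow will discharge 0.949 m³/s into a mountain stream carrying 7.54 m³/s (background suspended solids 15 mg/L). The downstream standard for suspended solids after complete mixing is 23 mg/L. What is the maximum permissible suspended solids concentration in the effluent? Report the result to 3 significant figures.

At the limit, (Qr·Cr + Qe·Cₑ)/(Qr + Qe) = 23:
Cₑ = (8.489·23 − 7.540·15.00) / 0.9490 = 86.56 mg/L.

86.6 mg/L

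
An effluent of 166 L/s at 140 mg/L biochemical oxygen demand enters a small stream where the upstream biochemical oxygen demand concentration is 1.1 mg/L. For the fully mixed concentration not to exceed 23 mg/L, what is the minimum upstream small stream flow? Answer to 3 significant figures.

Set C_mix = 23: (Q·1.100 + 166.0·140.0) / (Q + 166.0) = 23
→ Q = 166.0·(140.0 − 23)/(23 − 1.100) = 886.8 L/s.

887 L/s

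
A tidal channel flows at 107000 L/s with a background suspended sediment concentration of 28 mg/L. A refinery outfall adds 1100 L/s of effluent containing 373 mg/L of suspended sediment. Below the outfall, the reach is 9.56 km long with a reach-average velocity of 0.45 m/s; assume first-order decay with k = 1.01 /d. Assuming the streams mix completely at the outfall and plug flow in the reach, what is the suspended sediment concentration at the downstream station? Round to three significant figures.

24.6 mg/L

After mixing, C = (107000·28.00 + 1100·373.0) / 108100 = 3406000/108100 = 31.51 mg/L.
Travel time t = 9.56·1000 / 0.45 = 21240 s = 5.901 h.
After decay, C = 31.51 × e^(−kt) = 31.51 × 0.7801 = 24.58 mg/L.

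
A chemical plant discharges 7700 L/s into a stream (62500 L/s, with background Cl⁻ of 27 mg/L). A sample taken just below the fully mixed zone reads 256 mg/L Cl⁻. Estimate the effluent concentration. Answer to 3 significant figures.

Mass balance: 62500·27.00 + 7700·Cₑ = 70200·256.0
→ Cₑ = (70200·256.0 − 62500·27.00) / 7700 = 2115 mg/L.

2110 mg/L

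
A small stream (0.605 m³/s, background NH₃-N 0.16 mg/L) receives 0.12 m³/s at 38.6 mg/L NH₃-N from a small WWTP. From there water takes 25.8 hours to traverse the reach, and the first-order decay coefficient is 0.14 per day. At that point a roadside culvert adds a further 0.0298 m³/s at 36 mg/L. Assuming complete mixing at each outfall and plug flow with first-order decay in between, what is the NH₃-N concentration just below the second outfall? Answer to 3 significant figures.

Flow-weighted average: C = (0.6050·0.1600 + 0.1200·38.60) / 0.7250 = 4.729/0.7250 = 6.522 mg/L; combined flow 0.7250 m³/s.
Decay over the reach: 6.522·exp(−kt) = 6.522·0.8603 = 5.611 mg/L.
Second outfall: C = (0.7250·5.611 + 0.02980·36.00)/0.7548 = 6.811 mg/L.

6.81 mg/L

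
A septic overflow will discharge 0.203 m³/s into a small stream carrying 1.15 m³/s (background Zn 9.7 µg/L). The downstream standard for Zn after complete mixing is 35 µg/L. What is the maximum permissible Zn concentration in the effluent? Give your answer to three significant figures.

178 µg/L

At the limit, (Qr·Cr + Qe·Cₑ)/(Qr + Qe) = 35:
Cₑ = (1.353·35 − 1.150·9.700) / 0.2030 = 178.3 µg/L.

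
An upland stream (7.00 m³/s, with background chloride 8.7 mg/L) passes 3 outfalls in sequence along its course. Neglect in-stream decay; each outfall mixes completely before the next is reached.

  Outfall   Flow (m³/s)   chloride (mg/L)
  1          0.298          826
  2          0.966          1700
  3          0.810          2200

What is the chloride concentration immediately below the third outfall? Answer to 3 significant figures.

After outfall 1: Q = 7.000 + 0.2980 = 7.298 m³/s; C = (7.000·8.700 + 0.2980·826.0)/7.298 = 42.07 mg/L.
After outfall 2: Q = 7.298 + 0.9660 = 8.264 m³/s; C = (7.298·42.07 + 0.9660·1700)/8.264 = 235.9 mg/L.
After outfall 3: Q = 8.264 + 0.8100 = 9.074 m³/s; C = (8.264·235.9 + 0.8100·2200)/9.074 = 411.2 mg/L.

411 mg/L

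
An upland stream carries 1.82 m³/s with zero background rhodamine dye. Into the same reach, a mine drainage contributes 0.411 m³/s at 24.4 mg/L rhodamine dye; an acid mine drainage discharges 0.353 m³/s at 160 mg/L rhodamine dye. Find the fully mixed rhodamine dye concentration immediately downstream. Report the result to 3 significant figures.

Conservation of mass: C = (1.820·0 + 0.4110·24.40 + 0.3530·160.0) / 2.584 = 66.51/2.584 = 25.74 mg/L.

25.7 mg/L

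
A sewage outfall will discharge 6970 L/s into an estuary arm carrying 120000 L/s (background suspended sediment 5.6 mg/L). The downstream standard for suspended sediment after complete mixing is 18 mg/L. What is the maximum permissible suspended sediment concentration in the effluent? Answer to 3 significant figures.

At the limit, (Qr·Cr + Qe·Cₑ)/(Qr + Qe) = 18:
Cₑ = (127000·18 − 120000·5.600) / 6970 = 231.5 mg/L.

231 mg/L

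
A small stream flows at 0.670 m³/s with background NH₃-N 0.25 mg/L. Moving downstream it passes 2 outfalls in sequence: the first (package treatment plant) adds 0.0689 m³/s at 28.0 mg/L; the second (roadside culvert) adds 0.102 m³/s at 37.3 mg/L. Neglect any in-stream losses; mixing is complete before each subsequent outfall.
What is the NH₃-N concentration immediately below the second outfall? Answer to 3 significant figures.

Below outfall 1: Q → 0.7389 m³/s, C = (0.6700·0.2500 + 0.06890·28.00)/0.7389 = 2.838 mg/L.
Below outfall 2: Q → 0.8409 m³/s, C = (0.7389·2.838 + 0.1020·37.30)/0.8409 = 7.018 mg/L.

7.02 mg/L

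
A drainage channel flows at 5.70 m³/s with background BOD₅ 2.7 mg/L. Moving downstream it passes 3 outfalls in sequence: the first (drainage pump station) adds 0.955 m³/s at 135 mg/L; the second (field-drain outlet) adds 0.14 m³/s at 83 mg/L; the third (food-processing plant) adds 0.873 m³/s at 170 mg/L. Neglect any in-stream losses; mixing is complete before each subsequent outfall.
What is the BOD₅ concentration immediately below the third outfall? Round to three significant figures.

After outfall 1: Q = 5.700 + 0.9550 = 6.655 m³/s; C = (5.700·2.700 + 0.9550·135.0)/6.655 = 21.69 mg/L.
After outfall 2: Q = 6.655 + 0.1400 = 6.795 m³/s; C = (6.655·21.69 + 0.1400·83.00)/6.795 = 22.95 mg/L.
After outfall 3: Q = 6.795 + 0.8730 = 7.668 m³/s; C = (6.795·22.95 + 0.8730·170.0)/7.668 = 39.69 mg/L.

39.7 mg/L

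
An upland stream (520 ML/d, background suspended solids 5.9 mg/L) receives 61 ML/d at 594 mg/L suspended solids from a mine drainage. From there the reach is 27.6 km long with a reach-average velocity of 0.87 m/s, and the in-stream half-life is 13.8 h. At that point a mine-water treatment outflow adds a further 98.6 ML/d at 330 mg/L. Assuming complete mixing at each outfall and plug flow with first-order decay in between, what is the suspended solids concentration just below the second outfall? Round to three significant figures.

85.0 mg/L

Mixed concentration C = ΣQC/ΣQ = (520.0·5.900 + 61.00·594.0) / 581.0 = 39300/581.0 = 67.65 mg/L; combined flow 581.0 ML/d.
Travel time t = 27.6·1000 / 0.87 = 31720 s = 8.812 h.
Half-life 13.8 h → k = ln 2 / 13.8 = 0.05023 h⁻¹ = 1.205 d⁻¹.
Applying C = C₀e^(−kt): 67.65 × 0.6423 = 43.45 mg/L.
At the second outfall, C = (581.0·43.45 + 98.60·330.0) / (581.0 + 98.60) = 85.03 mg/L.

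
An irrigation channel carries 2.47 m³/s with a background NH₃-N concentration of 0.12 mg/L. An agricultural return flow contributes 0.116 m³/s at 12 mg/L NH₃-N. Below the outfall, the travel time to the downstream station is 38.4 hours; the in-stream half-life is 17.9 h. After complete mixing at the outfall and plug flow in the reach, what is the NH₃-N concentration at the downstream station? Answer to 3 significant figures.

0.148 mg/L

Mass balance: C = (2.470·0.1200 + 0.1160·12.00) / 2.586 = 1.688/2.586 = 0.6529 mg/L.
Half-life 17.9 h → k = ln 2 / 17.9 = 0.03872 h⁻¹ = 0.9294 d⁻¹.
Applying C = C₀e^(−kt): 0.6529 × 0.2261 = 0.1476 mg/L.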